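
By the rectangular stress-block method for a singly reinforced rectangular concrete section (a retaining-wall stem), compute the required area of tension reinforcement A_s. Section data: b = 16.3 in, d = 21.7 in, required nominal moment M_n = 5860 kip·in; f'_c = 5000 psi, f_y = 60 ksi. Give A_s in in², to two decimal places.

From M_n = 0.85 f'_c a b (d − a/2):
a = d − √(d² − 2M_n/(0.85 f'_c b)) = 21.7 − √(21.7² − 2 × 5860/(0.85 × 5 × 16.3)) = 4.330 in.
A_s = 0.85 f'_c a b / f_y = 0.85 × 5 × 4.330 × 16.3 / 60 = 4.999 in².

A_s ≈ 5.00 in²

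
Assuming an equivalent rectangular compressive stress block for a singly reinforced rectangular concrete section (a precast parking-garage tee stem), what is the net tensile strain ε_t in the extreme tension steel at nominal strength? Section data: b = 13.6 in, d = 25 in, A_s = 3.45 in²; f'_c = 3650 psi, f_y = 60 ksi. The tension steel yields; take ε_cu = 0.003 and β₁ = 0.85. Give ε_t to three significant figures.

ε_t ≈ 0.00999

a = A_s f_y/(0.85 f'_c b) = 4.906 in.
β₁ = 0.85, so c = a/β₁ = 4.906/0.85 = 5.772 in.
From the linear strain diagram with ε_cu = 0.003: ε_t = 0.003 (d − c)/c = 0.003 × (25 − 5.772)/5.772 = 0.00999.
Since ε_t ≥ 0.005, the section is tension-controlled.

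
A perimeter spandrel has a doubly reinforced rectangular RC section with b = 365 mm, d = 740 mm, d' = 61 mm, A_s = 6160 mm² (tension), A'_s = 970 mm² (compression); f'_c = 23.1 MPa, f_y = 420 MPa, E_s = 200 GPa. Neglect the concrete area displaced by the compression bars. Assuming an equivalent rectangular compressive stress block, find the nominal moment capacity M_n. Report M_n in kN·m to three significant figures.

M_n ≈ 1560 kN·m

Assume both tension and compression steel yield.
Net tension couple steel: A_s − A'_s = 5190 mm².
a = (A_s − A'_s) f_y / (0.85 f'_c b) = 2179800/(0.85 × 23.1 × 365) = 304.15 mm.
c = a/β₁ = 304.15/0.85 = 357.82 mm; ε'_s = 0.003(c − d')/c = 0.0025 ≥ f_y/E_s = 0.0021, so compression steel does yield.
M_n = (A_s − A'_s) f_y (d − a/2) + A'_s f_y (d − d') = [2179800 × (740 − 152.075) + 407400 × (740 − 61)] × 10⁻⁶ = 1281.56 + 276.62 = 1558.18 kN·m.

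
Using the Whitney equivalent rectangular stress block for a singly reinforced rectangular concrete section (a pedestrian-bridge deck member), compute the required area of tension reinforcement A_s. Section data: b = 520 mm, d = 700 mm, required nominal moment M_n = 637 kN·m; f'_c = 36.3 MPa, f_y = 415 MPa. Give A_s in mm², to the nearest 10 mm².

With M_n = 0.85 f'_c a b (d − a/2), solve the quadratic for a:
a = d − √(d² − 2M_n/(0.85 f'_c b)) = 700 − √(700² − 2 × 637×10⁶/(0.85 × 36.3 × 520)) = 59.22 mm.
A_s = 0.85 f'_c a b / f_y = 0.85 × 36.3 × 59.22 × 520 / 415 = 2289.5 mm².

A_s ≈ 2290 mm²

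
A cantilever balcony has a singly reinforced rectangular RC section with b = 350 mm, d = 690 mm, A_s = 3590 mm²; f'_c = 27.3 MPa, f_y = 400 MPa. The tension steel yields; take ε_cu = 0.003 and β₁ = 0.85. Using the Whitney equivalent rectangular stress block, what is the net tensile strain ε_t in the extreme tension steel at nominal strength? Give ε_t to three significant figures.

a = A_s f_y/(0.85 f'_c b) = 176.81 mm.
β₁ = 0.85, so c = a/β₁ = 176.81/0.85 = 208.01 mm.
From the linear strain diagram with ε_cu = 0.003: ε_t = 0.003 (d − c)/c = 0.003 × (690 − 208.01)/208.01 = 0.00695.
Since ε_t ≥ 0.005, the section is tension-controlled.

ε_t ≈ 0.00695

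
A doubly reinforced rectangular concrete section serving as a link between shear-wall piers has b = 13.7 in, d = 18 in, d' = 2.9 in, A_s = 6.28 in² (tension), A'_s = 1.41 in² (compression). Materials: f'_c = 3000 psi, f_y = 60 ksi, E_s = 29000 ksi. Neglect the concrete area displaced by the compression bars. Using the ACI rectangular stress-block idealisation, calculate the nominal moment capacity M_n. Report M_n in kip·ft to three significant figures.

Assume both steels yield.
a = (A_s − A'_s) f_y/(0.85 f'_c b) = (6.28 − 1.41) × 60/(0.85 × 3 × 13.7) = 8.364 in.
c = a/β₁ = 8.364/0.85 = 9.840 in; ε'_s = 0.003(c − d')/c = 0.0021 ≥ ε_y = 0.0021, so the compression steel yields.
M_n = (A_s − A'_s) f_y (d − a/2) + A'_s f_y (d − d') = 292.2 × (18 − 4.182) + 84.6 × (18 − 2.9) = 4037.6 + 1277.5 = 5315.1 kip·in = 5315.1/12 = 442.93 kip·ft.

M_n ≈ 443 kip·ft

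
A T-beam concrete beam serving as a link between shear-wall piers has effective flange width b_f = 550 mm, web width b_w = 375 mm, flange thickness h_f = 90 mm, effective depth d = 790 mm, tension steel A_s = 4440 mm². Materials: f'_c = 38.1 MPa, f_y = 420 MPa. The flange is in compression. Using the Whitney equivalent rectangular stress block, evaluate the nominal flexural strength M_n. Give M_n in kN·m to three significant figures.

Tension: T = A_s f_y = 4440 × 420 = 1864800 N.
Try a within the flange: a = T/(0.85 f'_c b_f) = 1864800/(0.85 × 38.1 × 550) = 104.69 mm.
a = 104.69 > h_f = 90 mm: the block extends into the web. Split into flange-overhang and web parts.
C_f = 0.85 f'_c (b_f − b_w) h_f = 0.85 × 38.1 × (550 − 375) × 90 = 510064 N.
Remaining web compression depth: a_w = (T − C_f)/(0.85 f'_c b_w) = (1864800 − 510064)/(0.85 × 38.1 × 375) = 111.55 mm.
M_n = C_f(d − h_f/2) + (T − C_f)(d − a_w/2) = 510064 × (790 − 45) + 1354736 × (790 − 55.775) = 380.00 + 994.68 = 1374.68 × 10⁶ N·mm.
M_n = 1374.68 kN·m.

M_n ≈ 1370 kN·m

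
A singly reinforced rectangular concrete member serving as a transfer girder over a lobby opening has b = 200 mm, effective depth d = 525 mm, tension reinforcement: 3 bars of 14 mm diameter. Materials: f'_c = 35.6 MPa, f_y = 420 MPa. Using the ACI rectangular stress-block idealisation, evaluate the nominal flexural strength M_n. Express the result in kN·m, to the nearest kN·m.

A_s = 3 × 154 = 462 mm².
T = A_s f_y = 462 × 420 = 194040 N = 194.04 kN.
From C = T: a = T/(0.85 f'_c b) = 194040/(0.85 × 35.6 × 200) = 32.06 mm.
M_n = T(d − a/2) = 194.04 kN × (525 − 16.03) mm = 98.76 kN·m.

M_n ≈ 99 kN·m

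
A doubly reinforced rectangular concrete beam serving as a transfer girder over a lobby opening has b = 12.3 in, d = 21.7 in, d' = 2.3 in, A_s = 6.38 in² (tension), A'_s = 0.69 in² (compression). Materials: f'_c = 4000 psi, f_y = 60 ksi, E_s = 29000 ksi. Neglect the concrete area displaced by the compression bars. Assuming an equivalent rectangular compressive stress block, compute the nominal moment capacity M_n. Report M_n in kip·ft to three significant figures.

M_n ≈ 568 kip·ft

Assume both steels yield.
a = (A_s − A'_s) f_y/(0.85 f'_c b) = (6.38 − 0.69) × 60/(0.85 × 4 × 12.3) = 8.164 in.
c = a/β₁ = 8.164/0.85 = 9.605 in; ε'_s = 0.003(c − d')/c = 0.0023 ≥ ε_y = 0.0021, so the compression steel yields.
M_n = (A_s − A'_s) f_y (d − a/2) + A'_s f_y (d − d') = 341.4 × (21.7 − 4.082) + 41.4 × (21.7 − 2.3) = 6014.8 + 803.2 = 6818.0 kip·in = 6818.0/12 = 568.17 kip·ft.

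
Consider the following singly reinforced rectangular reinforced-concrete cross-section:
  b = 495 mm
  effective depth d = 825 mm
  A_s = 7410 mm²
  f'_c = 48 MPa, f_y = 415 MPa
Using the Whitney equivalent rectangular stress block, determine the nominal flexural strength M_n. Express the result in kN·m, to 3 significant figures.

M_n ≈ 2300 kN·m

T = A_s f_y = 7410 × 415 = 3075150 N = 3075.15 kN.
From C = T: a = T/(0.85 f'_c b) = 3075150/(0.85 × 48 × 495) = 152.27 mm.
M_n = T(d − a/2) = 3075.15 kN × (825 − 76.135) mm = 2302.87 kN·m.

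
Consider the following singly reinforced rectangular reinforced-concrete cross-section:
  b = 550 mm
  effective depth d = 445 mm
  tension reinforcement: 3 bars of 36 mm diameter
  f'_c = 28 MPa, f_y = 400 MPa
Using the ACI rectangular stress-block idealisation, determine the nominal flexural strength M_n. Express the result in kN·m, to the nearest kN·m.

A_s = 3 × 1018 = 3054 mm².
T = A_s f_y = 3054 × 400 = 1221600 N = 1221.6 kN.
From C = T: a = T/(0.85 f'_c b) = 1221600/(0.85 × 28 × 550) = 93.32 mm.
M_n = T(d − a/2) = 1221.6 kN × (445 − 46.66) mm = 486.61 kN·m.

M_n ≈ 487 kN·m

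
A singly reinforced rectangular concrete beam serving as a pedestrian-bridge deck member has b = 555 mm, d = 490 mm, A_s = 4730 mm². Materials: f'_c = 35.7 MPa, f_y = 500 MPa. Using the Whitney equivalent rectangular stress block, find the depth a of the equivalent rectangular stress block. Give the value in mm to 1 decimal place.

T = A_s f_y = 4730 × 500 = 2365000 N = 2365 kN.
Setting C = 0.85 f'_c a b equal to T: a = 2365000/(0.85 × 35.7 × 555) = 140.4 mm.

a ≈ 140.4 mm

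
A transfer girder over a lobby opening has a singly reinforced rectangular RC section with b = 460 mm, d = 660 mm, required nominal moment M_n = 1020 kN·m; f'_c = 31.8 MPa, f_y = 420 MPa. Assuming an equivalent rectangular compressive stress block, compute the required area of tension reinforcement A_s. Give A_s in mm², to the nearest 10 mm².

With M_n = 0.85 f'_c a b (d − a/2), solve the quadratic for a:
a = d − √(d² − 2M_n/(0.85 f'_c b)) = 660 − √(660² − 2 × 1020×10⁶/(0.85 × 31.8 × 460)) = 138.91 mm.
A_s = 0.85 f'_c a b / f_y = 0.85 × 31.8 × 138.91 × 460 / 420 = 4112.3 mm².

A_s ≈ 4110 mm²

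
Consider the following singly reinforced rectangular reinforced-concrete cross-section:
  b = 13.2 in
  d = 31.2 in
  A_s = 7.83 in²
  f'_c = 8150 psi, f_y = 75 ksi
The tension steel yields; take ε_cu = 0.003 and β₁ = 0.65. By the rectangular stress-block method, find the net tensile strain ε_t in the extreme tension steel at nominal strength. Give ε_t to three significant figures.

a = A_s f_y/(0.85 f'_c b) = 6.422 in.
β₁ = 0.65, so c = a/β₁ = 6.422/0.65 = 9.880 in.
From the linear strain diagram with ε_cu = 0.003: ε_t = 0.003 (d − c)/c = 0.003 × (31.2 − 9.880)/9.880 = 0.00647.
Since ε_t ≥ 0.005, the section is tension-controlled.

ε_t ≈ 0.00647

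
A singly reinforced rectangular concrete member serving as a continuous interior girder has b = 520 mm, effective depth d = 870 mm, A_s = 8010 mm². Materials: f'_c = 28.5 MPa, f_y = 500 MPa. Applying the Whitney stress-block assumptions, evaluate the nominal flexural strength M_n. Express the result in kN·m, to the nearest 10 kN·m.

T = A_s f_y = 8010 × 500 = 4005000 N = 4005 kN.
From C = T: a = T/(0.85 f'_c b) = 4005000/(0.85 × 28.5 × 520) = 317.93 mm.
M_n = T(d − a/2) = 4005 kN × (870 − 158.965) mm = 2847.70 kN·m.

M_n ≈ 2850 kN·m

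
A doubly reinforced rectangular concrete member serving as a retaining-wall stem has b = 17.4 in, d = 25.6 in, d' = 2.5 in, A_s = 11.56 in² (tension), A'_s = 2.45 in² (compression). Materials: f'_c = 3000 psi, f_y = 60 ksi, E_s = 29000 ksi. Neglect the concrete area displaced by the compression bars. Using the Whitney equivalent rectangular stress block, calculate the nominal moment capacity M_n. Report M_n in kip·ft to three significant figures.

Assume both steels yield.
a = (A_s − A'_s) f_y/(0.85 f'_c b) = (11.56 − 2.45) × 60/(0.85 × 3 × 17.4) = 12.319 in.
c = a/β₁ = 12.319/0.85 = 14.493 in; ε'_s = 0.003(c − d')/c = 0.0025 ≥ ε_y = 0.0021, so the compression steel yields.
M_n = (A_s − A'_s) f_y (d − a/2) + A'_s f_y (d − d') = 546.6 × (25.6 − 6.1595) + 147 × (25.6 − 2.5) = 10626.2 + 3395.7 = 14021.9 kip·in = 14021.9/12 = 1168.49 kip·ft.

M_n ≈ 1170 kip·ft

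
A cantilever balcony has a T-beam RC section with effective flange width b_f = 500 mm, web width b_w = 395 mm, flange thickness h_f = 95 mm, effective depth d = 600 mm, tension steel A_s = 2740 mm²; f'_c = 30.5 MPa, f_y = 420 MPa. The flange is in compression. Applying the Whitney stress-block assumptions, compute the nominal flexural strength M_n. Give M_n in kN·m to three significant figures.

M_n ≈ 639 kN·m

Tension: T = A_s f_y = 2740 × 420 = 1150800 N.
Try a within the flange: a = T/(0.85 f'_c b_f) = 1150800/(0.85 × 30.5 × 500) = 88.78 mm.
Since a = 88.78 ≤ h_f = 95 mm, the stress block lies entirely in the flange; analyse as a rectangular beam of width b_f.
M_n = T(d − a/2) = 1150800 × (600 − 44.39) = 639.40 × 10⁶ N·mm.
M_n = 639.40 kN·m.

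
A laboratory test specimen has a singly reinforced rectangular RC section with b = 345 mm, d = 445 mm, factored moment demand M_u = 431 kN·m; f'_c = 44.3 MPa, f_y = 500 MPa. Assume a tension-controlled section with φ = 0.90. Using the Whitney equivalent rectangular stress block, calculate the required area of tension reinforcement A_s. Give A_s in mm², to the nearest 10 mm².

M_n = M_u/φ = 431/0.90 = 478.889 kN·m.
With M_n = 0.85 f'_c a b (d − a/2), solve the quadratic for a:
a = d − √(d² − 2M_n/(0.85 f'_c b)) = 445 − √(445² − 2 × 478.889×10⁶/(0.85 × 44.3 × 345)) = 92.44 mm.
A_s = 0.85 f'_c a b / f_y = 0.85 × 44.3 × 92.44 × 345 / 500 = 2401.8 mm².

A_s ≈ 2400 mm²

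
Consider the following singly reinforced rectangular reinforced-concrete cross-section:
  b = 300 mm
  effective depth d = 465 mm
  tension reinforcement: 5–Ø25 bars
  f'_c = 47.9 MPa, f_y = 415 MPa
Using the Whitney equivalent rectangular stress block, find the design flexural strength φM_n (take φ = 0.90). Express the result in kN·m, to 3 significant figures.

φM_n ≈ 388 kN·m

A_s = 5 × 491 = 2455 mm².
T = A_s f_y = 2455 × 415 = 1018825 N = 1018.825 kN.
From C = T: a = T/(0.85 f'_c b) = 1018825/(0.85 × 47.9 × 300) = 83.41 mm.
M_n = T(d − a/2) = 1018.825 kN × (465 − 41.705) mm = 431.26 kN·m.
φM_n = 0.90 × 431.26 = 388.13 kN·m.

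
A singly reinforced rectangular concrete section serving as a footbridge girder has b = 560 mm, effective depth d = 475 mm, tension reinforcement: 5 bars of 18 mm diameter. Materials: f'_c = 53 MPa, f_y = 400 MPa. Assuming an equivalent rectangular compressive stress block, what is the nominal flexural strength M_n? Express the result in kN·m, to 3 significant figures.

A_s = 5 × 254 = 1270 mm².
T = A_s f_y = 1270 × 400 = 508000 N = 508 kN.
From C = T: a = T/(0.85 f'_c b) = 508000/(0.85 × 53 × 560) = 20.14 mm.
M_n = T(d − a/2) = 508 kN × (475 − 10.07) mm = 236.18 kN·m.

M_n ≈ 236 kN·m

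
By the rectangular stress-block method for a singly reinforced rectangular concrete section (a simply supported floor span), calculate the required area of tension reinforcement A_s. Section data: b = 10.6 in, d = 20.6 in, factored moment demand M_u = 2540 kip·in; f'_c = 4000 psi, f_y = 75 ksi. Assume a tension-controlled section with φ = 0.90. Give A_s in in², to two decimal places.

M_n = M_u/φ = 2540/0.90 = 2822.22 kip·in.
From M_n = 0.85 f'_c a b (d − a/2):
a = d − √(d² − 2M_n/(0.85 f'_c b)) = 20.6 − √(20.6² − 2 × 2822.22/(0.85 × 4 × 10.6)) = 4.237 in.
A_s = 0.85 f'_c a b / f_y = 0.85 × 4 × 4.237 × 10.6 / 75 = 2.036 in².

A_s ≈ 2.04 in²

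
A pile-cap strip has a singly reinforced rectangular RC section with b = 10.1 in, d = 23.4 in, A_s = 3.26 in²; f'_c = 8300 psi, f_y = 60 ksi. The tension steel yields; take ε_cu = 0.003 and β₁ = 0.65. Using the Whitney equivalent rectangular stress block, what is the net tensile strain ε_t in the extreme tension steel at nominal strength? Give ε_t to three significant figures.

a = A_s f_y/(0.85 f'_c b) = 2.745 in.
β₁ = 0.65, so c = a/β₁ = 2.745/0.65 = 4.223 in.
From the linear strain diagram with ε_cu = 0.003: ε_t = 0.003 (d − c)/c = 0.003 × (23.4 − 4.223)/4.223 = 0.0136.
Since ε_t ≥ 0.005, the section is tension-controlled.

ε_t ≈ 0.0136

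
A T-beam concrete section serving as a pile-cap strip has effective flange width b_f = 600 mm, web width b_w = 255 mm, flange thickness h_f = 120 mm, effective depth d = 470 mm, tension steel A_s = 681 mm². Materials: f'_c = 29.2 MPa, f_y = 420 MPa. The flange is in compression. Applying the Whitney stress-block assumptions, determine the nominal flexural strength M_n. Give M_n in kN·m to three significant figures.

M_n ≈ 132 kN·m

Tension: T = A_s f_y = 681 × 420 = 286020 N.
Try a within the flange: a = T/(0.85 f'_c b_f) = 286020/(0.85 × 29.2 × 600) = 19.21 mm.
Since a = 19.21 ≤ h_f = 120 mm, the stress block lies entirely in the flange; analyse as a rectangular beam of width b_f.
M_n = T(d − a/2) = 286020 × (470 − 9.605) = 131.68 × 10⁶ N·mm.
M_n = 131.68 kN·m.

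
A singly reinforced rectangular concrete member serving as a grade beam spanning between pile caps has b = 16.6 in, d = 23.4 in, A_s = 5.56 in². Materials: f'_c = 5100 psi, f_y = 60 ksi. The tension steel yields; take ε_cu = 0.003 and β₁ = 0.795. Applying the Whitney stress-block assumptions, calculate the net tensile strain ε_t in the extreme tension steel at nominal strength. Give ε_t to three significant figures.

a = A_s f_y/(0.85 f'_c b) = 4.636 in.
β₁ = 0.795, so c = a/β₁ = 4.636/0.795 = 5.831 in.
From the linear strain diagram with ε_cu = 0.003: ε_t = 0.003 (d − c)/c = 0.003 × (23.4 − 5.831)/5.831 = 0.00904.
Since ε_t ≥ 0.005, the section is tension-controlled.

ε_t ≈ 0.00904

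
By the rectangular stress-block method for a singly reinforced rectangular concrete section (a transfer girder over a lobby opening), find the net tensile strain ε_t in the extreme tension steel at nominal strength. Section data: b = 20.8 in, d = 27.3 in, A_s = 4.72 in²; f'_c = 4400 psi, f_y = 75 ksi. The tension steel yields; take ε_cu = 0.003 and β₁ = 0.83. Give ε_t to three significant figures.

ε_t ≈ 0.0119

a = A_s f_y/(0.85 f'_c b) = 4.551 in.
β₁ = 0.83, so c = a/β₁ = 4.551/0.83 = 5.483 in.
From the linear strain diagram with ε_cu = 0.003: ε_t = 0.003 (d − c)/c = 0.003 × (27.3 − 5.483)/5.483 = 0.0119.
Since ε_t ≥ 0.005, the section is tension-controlled.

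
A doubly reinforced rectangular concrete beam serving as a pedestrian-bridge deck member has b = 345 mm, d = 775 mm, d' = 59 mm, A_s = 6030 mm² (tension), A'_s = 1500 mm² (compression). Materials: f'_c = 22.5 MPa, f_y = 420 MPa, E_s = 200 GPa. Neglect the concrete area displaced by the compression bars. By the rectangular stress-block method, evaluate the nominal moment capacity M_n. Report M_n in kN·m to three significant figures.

M_n ≈ 1650 kN·m

Assume both tension and compression steel yield.
Net tension couple steel: A_s − A'_s = 4530 mm².
a = (A_s − A'_s) f_y / (0.85 f'_c b) = 1902600/(0.85 × 22.5 × 345) = 288.35 mm.
c = a/β₁ = 288.35/0.85 = 339.24 mm; ε'_s = 0.003(c − d')/c = 0.0025 ≥ f_y/E_s = 0.0021, so compression steel does yield.
M_n = (A_s − A'_s) f_y (d − a/2) + A'_s f_y (d − d') = [1902600 × (775 − 144.175) + 630000 × (775 − 59)] × 10⁻⁶ = 1200.21 + 451.08 = 1651.29 kN·m.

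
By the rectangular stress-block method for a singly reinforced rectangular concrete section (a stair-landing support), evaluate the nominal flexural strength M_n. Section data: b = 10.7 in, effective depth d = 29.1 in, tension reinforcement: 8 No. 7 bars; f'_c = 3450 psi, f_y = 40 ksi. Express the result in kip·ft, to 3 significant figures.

A_s = 8 × 0.6 = 4.8 in².
T = A_s f_y = 4.8 × 40 = 192 kips.
a = T/(0.85 f'_c b) = 192/(0.85 × 3.45 × 10.7) = 6.119 in.
M_n = T(d − a/2) = 192 × (29.1 − 3.0595) = 4999.8 kip·in = 4999.8/12 = 416.65 kip·ft.

M_n ≈ 417 kip·ft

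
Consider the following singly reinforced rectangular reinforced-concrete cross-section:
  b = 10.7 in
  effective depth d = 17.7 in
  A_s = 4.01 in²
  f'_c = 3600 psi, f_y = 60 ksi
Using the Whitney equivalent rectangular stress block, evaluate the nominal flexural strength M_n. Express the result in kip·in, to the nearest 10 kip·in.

T = A_s f_y = 4.01 × 60 = 240.6 kips.
a = T/(0.85 f'_c b) = 240.6/(0.85 × 3.6 × 10.7) = 7.348 in.
M_n = T(d − a/2) = 240.6 × (17.7 − 3.674) = 3374.7 kip·in.

M_n ≈ 3370 kip·in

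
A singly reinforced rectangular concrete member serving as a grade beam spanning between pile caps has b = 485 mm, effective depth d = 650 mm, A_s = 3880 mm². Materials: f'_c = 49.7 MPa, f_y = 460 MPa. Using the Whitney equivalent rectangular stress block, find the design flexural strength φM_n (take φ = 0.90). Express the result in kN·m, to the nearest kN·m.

φM_n ≈ 974 kN·m

T = A_s f_y = 3880 × 460 = 1784800 N = 1784.8 kN.
From C = T: a = T/(0.85 f'_c b) = 1784800/(0.85 × 49.7 × 485) = 87.11 mm.
M_n = T(d − a/2) = 1784.8 kN × (650 − 43.555) mm = 1082.38 kN·m.
φM_n = 0.90 × 1082.38 = 974.14 kN·m.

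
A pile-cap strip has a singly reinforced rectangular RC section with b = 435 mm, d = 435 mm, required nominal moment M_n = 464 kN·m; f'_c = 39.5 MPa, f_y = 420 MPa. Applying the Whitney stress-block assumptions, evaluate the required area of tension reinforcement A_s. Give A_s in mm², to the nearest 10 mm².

A_s ≈ 2800 mm²

With M_n = 0.85 f'_c a b (d − a/2), solve the quadratic for a:
a = d − √(d² − 2M_n/(0.85 f'_c b)) = 435 − √(435² − 2 × 464×10⁶/(0.85 × 39.5 × 435)) = 80.48 mm.
A_s = 0.85 f'_c a b / f_y = 0.85 × 39.5 × 80.48 × 435 / 420 = 2798.6 mm².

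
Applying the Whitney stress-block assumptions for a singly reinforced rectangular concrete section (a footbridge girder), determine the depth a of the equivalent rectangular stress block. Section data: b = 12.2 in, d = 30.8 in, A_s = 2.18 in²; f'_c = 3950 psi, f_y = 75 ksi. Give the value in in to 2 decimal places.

T = A_s f_y = 2.18 × 75 = 163.5 kips.
a = T/(0.85 f'_c b) = 163.5/(0.85 × 3.95 × 12.2) = 3.99 in.

a ≈ 3.99 in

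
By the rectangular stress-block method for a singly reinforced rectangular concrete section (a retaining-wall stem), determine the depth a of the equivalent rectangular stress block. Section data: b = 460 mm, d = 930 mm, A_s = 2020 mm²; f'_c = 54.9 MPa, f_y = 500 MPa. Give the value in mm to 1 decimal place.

a ≈ 47.1 mm

T = A_s f_y = 2020 × 500 = 1010000 N = 1010 kN.
Setting C = 0.85 f'_c a b equal to T: a = 1010000/(0.85 × 54.9 × 460) = 47.1 mm.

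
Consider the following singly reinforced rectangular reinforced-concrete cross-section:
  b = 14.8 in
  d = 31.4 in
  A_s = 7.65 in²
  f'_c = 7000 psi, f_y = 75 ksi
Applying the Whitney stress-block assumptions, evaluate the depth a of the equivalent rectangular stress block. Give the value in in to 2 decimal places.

a ≈ 6.52 in

T = A_s f_y = 7.65 × 75 = 573.75 kips.
a = T/(0.85 f'_c b) = 573.75/(0.85 × 7 × 14.8) = 6.52 in.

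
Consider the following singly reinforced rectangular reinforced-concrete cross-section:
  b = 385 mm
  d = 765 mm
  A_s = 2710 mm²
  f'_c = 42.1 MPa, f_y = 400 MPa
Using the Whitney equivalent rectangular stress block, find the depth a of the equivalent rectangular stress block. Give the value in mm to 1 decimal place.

a ≈ 78.7 mm

T = A_s f_y = 2710 × 400 = 1084000 N = 1084 kN.
Setting C = 0.85 f'_c a b equal to T: a = 1084000/(0.85 × 42.1 × 385) = 78.7 mm.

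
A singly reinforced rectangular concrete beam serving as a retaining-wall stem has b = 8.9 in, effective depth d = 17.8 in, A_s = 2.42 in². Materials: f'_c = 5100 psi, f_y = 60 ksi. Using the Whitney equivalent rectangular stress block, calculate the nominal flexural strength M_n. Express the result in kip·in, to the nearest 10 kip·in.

M_n ≈ 2310 kip·in

T = A_s f_y = 2.42 × 60 = 145.2 kips.
a = T/(0.85 f'_c b) = 145.2/(0.85 × 5.1 × 8.9) = 3.763 in.
M_n = T(d − a/2) = 145.2 × (17.8 − 1.8815) = 2311.4 kip·in.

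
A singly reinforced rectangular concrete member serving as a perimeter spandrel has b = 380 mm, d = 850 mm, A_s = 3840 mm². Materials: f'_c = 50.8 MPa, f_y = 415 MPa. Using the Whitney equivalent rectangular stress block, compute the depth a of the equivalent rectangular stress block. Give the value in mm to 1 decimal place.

a ≈ 97.1 mm

T = A_s f_y = 3840 × 415 = 1593600 N = 1593.6 kN.
Setting C = 0.85 f'_c a b equal to T: a = 1593600/(0.85 × 50.8 × 380) = 97.1 mm.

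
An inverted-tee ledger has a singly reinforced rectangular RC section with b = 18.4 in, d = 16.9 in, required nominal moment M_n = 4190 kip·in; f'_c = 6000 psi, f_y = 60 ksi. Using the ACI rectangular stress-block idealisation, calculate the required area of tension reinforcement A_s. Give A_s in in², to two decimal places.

From M_n = 0.85 f'_c a b (d − a/2):
a = d − √(d² − 2M_n/(0.85 f'_c b)) = 16.9 − √(16.9² − 2 × 4190/(0.85 × 6 × 18.4)) = 2.889 in.
A_s = 0.85 f'_c a b / f_y = 0.85 × 6 × 2.889 × 18.4 / 60 = 4.518 in².

A_s ≈ 4.52 in²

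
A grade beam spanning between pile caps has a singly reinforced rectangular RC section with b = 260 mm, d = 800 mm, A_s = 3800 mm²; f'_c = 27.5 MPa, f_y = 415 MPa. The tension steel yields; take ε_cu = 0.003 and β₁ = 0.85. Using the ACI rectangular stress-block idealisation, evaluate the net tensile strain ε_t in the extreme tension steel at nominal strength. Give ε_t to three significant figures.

a = A_s f_y/(0.85 f'_c b) = 259.48 mm.
β₁ = 0.85, so c = a/β₁ = 259.48/0.85 = 305.27 mm.
From the linear strain diagram with ε_cu = 0.003: ε_t = 0.003 (d − c)/c = 0.003 × (800 − 305.27)/305.27 = 0.00486.
ε_t is between 0.004 and 0.005 — transition zone.

ε_t ≈ 0.00486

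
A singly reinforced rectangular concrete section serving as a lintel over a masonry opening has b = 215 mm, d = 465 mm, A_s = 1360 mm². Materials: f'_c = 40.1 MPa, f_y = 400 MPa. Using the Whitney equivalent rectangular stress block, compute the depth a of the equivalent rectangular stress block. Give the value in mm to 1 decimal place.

a ≈ 74.2 mm

T = A_s f_y = 1360 × 400 = 544000 N = 544 kN.
Setting C = 0.85 f'_c a b equal to T: a = 544000/(0.85 × 40.1 × 215) = 74.2 mm.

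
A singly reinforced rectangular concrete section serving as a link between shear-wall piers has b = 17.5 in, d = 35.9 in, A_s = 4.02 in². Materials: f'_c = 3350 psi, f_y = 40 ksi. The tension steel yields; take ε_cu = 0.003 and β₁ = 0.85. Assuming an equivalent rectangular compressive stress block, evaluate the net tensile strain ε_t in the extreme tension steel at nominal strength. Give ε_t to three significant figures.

ε_t ≈ 0.0254

a = A_s f_y/(0.85 f'_c b) = 3.227 in.
β₁ = 0.85, so c = a/β₁ = 3.227/0.85 = 3.796 in.
From the linear strain diagram with ε_cu = 0.003: ε_t = 0.003 (d − c)/c = 0.003 × (35.9 − 3.796)/3.796 = 0.0254.
Since ε_t ≥ 0.005, the section is tension-controlled.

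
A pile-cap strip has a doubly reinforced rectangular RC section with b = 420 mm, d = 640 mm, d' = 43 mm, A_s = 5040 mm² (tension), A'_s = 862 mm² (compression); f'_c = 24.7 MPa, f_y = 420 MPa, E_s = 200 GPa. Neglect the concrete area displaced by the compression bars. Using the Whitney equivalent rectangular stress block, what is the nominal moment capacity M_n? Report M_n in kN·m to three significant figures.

M_n ≈ 1160 kN·m

Assume both tension and compression steel yield.
Net tension couple steel: A_s − A'_s = 4178 mm².
a = (A_s − A'_s) f_y / (0.85 f'_c b) = 1754760/(0.85 × 24.7 × 420) = 199.00 mm.
c = a/β₁ = 199.00/0.85 = 234.12 mm; ε'_s = 0.003(c − d')/c = 0.0024 ≥ f_y/E_s = 0.0021, so compression steel does yield.
M_n = (A_s − A'_s) f_y (d − a/2) + A'_s f_y (d − d') = [1754760 × (640 − 99.5) + 362040 × (640 − 43)] × 10⁻⁶ = 948.45 + 216.14 = 1164.59 kN·m.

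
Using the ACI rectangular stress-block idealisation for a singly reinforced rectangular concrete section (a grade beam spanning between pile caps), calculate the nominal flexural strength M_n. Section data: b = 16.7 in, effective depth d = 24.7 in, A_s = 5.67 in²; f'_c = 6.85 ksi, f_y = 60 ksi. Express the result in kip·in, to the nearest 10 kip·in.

T = A_s f_y = 5.67 × 60 = 340.2 kips.
a = T/(0.85 f'_c b) = 340.2/(0.85 × 6.85 × 16.7) = 3.499 in.
M_n = T(d − a/2) = 340.2 × (24.7 − 1.7495) = 7807.8 kip·in.

M_n ≈ 7810 kip·in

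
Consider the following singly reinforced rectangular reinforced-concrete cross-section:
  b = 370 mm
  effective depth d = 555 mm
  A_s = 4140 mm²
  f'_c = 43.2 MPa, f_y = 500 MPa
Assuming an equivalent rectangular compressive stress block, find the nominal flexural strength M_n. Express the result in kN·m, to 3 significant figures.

T = A_s f_y = 4140 × 500 = 2070000 N = 2070 kN.
From C = T: a = T/(0.85 f'_c b) = 2070000/(0.85 × 43.2 × 370) = 152.36 mm.
M_n = T(d − a/2) = 2070 kN × (555 − 76.18) mm = 991.16 kN·m.

M_n ≈ 991 kN·m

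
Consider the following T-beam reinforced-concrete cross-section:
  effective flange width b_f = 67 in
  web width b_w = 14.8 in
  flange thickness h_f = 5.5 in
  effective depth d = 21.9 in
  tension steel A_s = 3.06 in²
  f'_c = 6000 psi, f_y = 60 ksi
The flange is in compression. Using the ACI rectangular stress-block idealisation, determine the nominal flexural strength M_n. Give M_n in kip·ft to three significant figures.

M_n ≈ 331 kip·ft

Tension: T = A_s f_y = 3.06 × 60 = 183.6 kips.
Try a within the flange: a = T/(0.85 f'_c b_f) = 183.6/(0.85 × 6 × 67) = 0.537 in.
Since a = 0.537 ≤ h_f = 5.5 in, the stress block lies entirely in the flange; analyse as a rectangular beam of width b_f.
M_n = T(d − a/2) = 183.6 × (21.9 − 0.2685) = 3971.5 kip·in.
M_n = 3971.5/12 = 330.96 kip·ft.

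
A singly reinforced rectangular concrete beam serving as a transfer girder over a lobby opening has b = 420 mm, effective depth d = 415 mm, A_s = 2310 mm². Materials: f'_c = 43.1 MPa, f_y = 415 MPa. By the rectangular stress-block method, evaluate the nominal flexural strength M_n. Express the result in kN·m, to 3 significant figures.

M_n ≈ 368 kN·m

T = A_s f_y = 2310 × 415 = 958650 N = 958.65 kN.
From C = T: a = T/(0.85 f'_c b) = 958650/(0.85 × 43.1 × 420) = 62.30 mm.
M_n = T(d − a/2) = 958.65 kN × (415 − 31.15) mm = 367.98 kN·m.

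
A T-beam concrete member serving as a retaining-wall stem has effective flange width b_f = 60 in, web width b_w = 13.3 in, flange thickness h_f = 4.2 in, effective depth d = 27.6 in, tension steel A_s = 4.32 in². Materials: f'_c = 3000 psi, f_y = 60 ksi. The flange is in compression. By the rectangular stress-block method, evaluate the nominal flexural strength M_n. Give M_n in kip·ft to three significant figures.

M_n ≈ 578 kip·ft

Tension: T = A_s f_y = 4.32 × 60 = 259.2 kips.
Try a within the flange: a = T/(0.85 f'_c b_f) = 259.2/(0.85 × 3 × 60) = 1.694 in.
Since a = 1.694 ≤ h_f = 4.2 in, the stress block lies entirely in the flange; analyse as a rectangular beam of width b_f.
M_n = T(d − a/2) = 259.2 × (27.6 − 0.847) = 6934.4 kip·in.
M_n = 6934.4/12 = 577.87 kip·ft.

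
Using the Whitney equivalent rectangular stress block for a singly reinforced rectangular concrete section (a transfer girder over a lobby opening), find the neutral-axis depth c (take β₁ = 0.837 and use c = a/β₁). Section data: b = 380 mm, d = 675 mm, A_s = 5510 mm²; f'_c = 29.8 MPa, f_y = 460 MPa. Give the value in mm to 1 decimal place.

T = A_s f_y = 5510 × 460 = 2534600 N = 2534.6 kN.
Setting C = 0.85 f'_c a b equal to T: a = 2534600/(0.85 × 29.8 × 380) = 263.324 mm.
With β₁ = 0.837, c = a/β₁ = 263.324/0.837 = 314.6 mm.

c ≈ 314.6 mm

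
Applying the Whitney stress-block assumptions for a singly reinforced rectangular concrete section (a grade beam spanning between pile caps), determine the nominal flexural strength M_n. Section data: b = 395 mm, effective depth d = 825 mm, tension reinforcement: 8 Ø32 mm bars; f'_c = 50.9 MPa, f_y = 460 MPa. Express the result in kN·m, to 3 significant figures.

M_n ≈ 2180 kN·m

A_s = 8 × 804 = 6432 mm².
T = A_s f_y = 6432 × 460 = 2958720 N = 2958.72 kN.
From C = T: a = T/(0.85 f'_c b) = 2958720/(0.85 × 50.9 × 395) = 173.13 mm.
M_n = T(d − a/2) = 2958.72 kN × (825 − 86.565) mm = 2184.82 kN·m.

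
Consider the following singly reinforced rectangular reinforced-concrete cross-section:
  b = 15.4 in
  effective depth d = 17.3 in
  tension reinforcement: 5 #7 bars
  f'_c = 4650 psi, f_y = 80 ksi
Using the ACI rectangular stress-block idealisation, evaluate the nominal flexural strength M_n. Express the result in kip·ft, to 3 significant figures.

A_s = 5 × 0.6 = 3 in².
T = A_s f_y = 3 × 80 = 240 kips.
a = T/(0.85 f'_c b) = 240/(0.85 × 4.65 × 15.4) = 3.943 in.
M_n = T(d − a/2) = 240 × (17.3 − 1.9715) = 3678.8 kip·in = 3678.8/12 = 306.57 kip·ft.

M_n ≈ 307 kip·ft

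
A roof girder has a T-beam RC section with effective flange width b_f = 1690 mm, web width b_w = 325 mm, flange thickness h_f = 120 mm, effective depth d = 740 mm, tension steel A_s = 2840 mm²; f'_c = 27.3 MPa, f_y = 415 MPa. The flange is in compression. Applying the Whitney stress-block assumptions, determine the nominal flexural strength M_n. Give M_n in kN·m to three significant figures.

Tension: T = A_s f_y = 2840 × 415 = 1178600 N.
Try a within the flange: a = T/(0.85 f'_c b_f) = 1178600/(0.85 × 27.3 × 1690) = 30.05 mm.
Since a = 30.05 ≤ h_f = 120 mm, the stress block lies entirely in the flange; analyse as a rectangular beam of width b_f.
M_n = T(d − a/2) = 1178600 × (740 − 15.025) = 854.46 × 10⁶ N·mm.
M_n = 854.46 kN·m.

M_n ≈ 854 kN·m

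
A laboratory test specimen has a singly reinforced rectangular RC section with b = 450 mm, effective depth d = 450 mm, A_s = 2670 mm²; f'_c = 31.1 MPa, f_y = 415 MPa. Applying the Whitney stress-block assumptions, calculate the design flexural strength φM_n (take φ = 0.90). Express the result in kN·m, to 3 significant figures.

T = A_s f_y = 2670 × 415 = 1108050 N = 1108.05 kN.
From C = T: a = T/(0.85 f'_c b) = 1108050/(0.85 × 31.1 × 450) = 93.15 mm.
M_n = T(d − a/2) = 1108.05 kN × (450 − 46.575) mm = 447.02 kN·m.
φM_n = 0.90 × 447.02 = 402.32 kN·m.

φM_n ≈ 402 kN·m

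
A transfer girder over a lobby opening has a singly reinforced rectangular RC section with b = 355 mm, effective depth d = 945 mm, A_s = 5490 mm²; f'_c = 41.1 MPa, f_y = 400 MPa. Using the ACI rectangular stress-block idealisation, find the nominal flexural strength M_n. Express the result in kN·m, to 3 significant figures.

M_n ≈ 1880 kN·m

T = A_s f_y = 5490 × 400 = 2196000 N = 2196 kN.
From C = T: a = T/(0.85 f'_c b) = 2196000/(0.85 × 41.1 × 355) = 177.07 mm.
M_n = T(d − a/2) = 2196 kN × (945 − 88.535) mm = 1880.80 kN·m.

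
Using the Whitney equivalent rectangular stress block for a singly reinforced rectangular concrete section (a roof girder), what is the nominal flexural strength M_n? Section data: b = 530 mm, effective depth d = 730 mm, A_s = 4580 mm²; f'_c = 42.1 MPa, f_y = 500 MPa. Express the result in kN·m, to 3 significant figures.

T = A_s f_y = 4580 × 500 = 2290000 N = 2290 kN.
From C = T: a = T/(0.85 f'_c b) = 2290000/(0.85 × 42.1 × 530) = 120.74 mm.
M_n = T(d − a/2) = 2290 kN × (730 − 60.37) mm = 1533.45 kN·m.

M_n ≈ 1530 kN·m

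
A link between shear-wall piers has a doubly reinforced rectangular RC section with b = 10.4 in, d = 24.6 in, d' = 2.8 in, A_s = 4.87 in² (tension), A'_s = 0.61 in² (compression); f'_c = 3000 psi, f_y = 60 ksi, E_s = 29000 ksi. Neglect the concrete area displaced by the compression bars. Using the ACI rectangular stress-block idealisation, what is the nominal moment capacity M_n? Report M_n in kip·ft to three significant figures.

M_n ≈ 488 kip·ft

Assume both steels yield.
a = (A_s − A'_s) f_y/(0.85 f'_c b) = (4.87 − 0.61) × 60/(0.85 × 3 × 10.4) = 9.638 in.
c = a/β₁ = 9.638/0.85 = 11.339 in; ε'_s = 0.003(c − d')/c = 0.0023 ≥ ε_y = 0.0021, so the compression steel yields.
M_n = (A_s − A'_s) f_y (d − a/2) + A'_s f_y (d − d') = 255.6 × (24.6 − 4.819) + 36.6 × (24.6 − 2.8) = 5056.0 + 797.9 = 5853.9 kip·in = 5853.9/12 = 487.83 kip·ft.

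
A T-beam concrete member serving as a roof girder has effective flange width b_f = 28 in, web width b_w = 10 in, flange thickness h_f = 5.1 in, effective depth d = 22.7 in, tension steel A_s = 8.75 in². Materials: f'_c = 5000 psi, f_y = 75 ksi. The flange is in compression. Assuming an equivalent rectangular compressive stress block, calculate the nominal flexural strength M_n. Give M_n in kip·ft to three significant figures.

M_n ≈ 1090 kip·ft

Tension: T = A_s f_y = 8.75 × 75 = 656.25 kips.
Try a within the flange: a = T/(0.85 f'_c b_f) = 656.25/(0.85 × 5 × 28) = 5.515 in.
a = 5.515 > h_f = 5.1 in: the block extends into the web. Split into flange-overhang and web parts.
C_f = 0.85 f'_c (b_f − b_w) h_f = 0.85 × 5 × (28 − 10) × 5.1 = 390.2 kips.
Remaining web compression depth: a_w = (T − C_f)/(0.85 f'_c b_w) = (656.25 − 390.2)/(0.85 × 5 × 10) = 6.260 in.
M_n = C_f(d − h_f/2) + (T − C_f)(d − a_w/2) = 390.2 × (22.7 − 2.55) + 266.05 × (22.7 − 3.13) = 7862.5 + 5206.6 = 13069.1 kip·in.
M_n = 13069.1/12 = 1089.09 kip·ft.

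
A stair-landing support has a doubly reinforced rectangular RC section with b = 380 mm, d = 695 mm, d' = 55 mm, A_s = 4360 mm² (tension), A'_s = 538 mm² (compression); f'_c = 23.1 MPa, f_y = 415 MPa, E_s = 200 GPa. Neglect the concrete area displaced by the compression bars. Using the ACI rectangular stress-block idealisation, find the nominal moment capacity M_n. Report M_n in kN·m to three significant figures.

M_n ≈ 1080 kN·m

Assume both tension and compression steel yield.
Net tension couple steel: A_s − A'_s = 3822 mm².
a = (A_s − A'_s) f_y / (0.85 f'_c b) = 1586130/(0.85 × 23.1 × 380) = 212.58 mm.
c = a/β₁ = 212.58/0.85 = 250.09 mm; ε'_s = 0.003(c − d')/c = 0.0023 ≥ f_y/E_s = 0.0021, so compression steel does yield.
M_n = (A_s − A'_s) f_y (d − a/2) + A'_s f_y (d − d') = [1586130 × (695 − 106.29) + 223270 × (695 − 55)] × 10⁻⁶ = 933.77 + 142.89 = 1076.66 kN·m.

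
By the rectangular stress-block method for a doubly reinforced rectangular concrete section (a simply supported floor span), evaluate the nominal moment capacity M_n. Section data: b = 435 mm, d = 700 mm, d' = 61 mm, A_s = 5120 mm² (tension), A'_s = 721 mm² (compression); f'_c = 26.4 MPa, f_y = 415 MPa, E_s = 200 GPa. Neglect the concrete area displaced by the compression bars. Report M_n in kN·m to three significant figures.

M_n ≈ 1300 kN·m

Assume both tension and compression steel yield.
Net tension couple steel: A_s − A'_s = 4399 mm².
a = (A_s − A'_s) f_y / (0.85 f'_c b) = 1825585/(0.85 × 26.4 × 435) = 187.02 mm.
c = a/β₁ = 187.02/0.85 = 220.02 mm; ε'_s = 0.003(c − d')/c = 0.0022 ≥ f_y/E_s = 0.0021, so compression steel does yield.
M_n = (A_s − A'_s) f_y (d − a/2) + A'_s f_y (d − d') = [1825585 × (700 − 93.51) + 299215 × (700 − 61)] × 10⁻⁶ = 1107.20 + 191.20 = 1298.40 kN·m.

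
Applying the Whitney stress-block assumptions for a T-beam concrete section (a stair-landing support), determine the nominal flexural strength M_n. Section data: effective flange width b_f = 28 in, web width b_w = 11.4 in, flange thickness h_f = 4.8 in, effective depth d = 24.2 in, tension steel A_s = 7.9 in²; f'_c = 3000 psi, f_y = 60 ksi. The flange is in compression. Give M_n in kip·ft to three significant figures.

Tension: T = A_s f_y = 7.9 × 60 = 474 kips.
Try a within the flange: a = T/(0.85 f'_c b_f) = 474/(0.85 × 3 × 28) = 6.639 in.
a = 6.639 > h_f = 4.8 in: the block extends into the web. Split into flange-overhang and web parts.
C_f = 0.85 f'_c (b_f − b_w) h_f = 0.85 × 3 × (28 − 11.4) × 4.8 = 203.2 kips.
Remaining web compression depth: a_w = (T − C_f)/(0.85 f'_c b_w) = (474 − 203.2)/(0.85 × 3 × 11.4) = 9.315 in.
M_n = C_f(d − h_f/2) + (T − C_f)(d − a_w/2) = 203.2 × (24.2 − 2.4) + 270.8 × (24.2 − 4.6575) = 4429.8 + 5292.1 = 9721.9 kip·in.
M_n = 9721.9/12 = 810.16 kip·ft.

M_n ≈ 810 kip·ft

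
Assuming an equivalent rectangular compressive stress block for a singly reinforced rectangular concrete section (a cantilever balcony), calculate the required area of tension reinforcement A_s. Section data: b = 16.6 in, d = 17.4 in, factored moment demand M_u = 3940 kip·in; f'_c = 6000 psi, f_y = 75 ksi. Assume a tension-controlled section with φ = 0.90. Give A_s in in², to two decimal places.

M_n = M_u/φ = 3940/0.90 = 4377.78 kip·in.
From M_n = 0.85 f'_c a b (d − a/2):
a = d − √(d² − 2M_n/(0.85 f'_c b)) = 17.4 − √(17.4² − 2 × 4377.78/(0.85 × 6 × 16.6)) = 3.281 in.
A_s = 0.85 f'_c a b / f_y = 0.85 × 6 × 3.281 × 16.6 / 75 = 3.704 in².

A_s ≈ 3.70 in²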